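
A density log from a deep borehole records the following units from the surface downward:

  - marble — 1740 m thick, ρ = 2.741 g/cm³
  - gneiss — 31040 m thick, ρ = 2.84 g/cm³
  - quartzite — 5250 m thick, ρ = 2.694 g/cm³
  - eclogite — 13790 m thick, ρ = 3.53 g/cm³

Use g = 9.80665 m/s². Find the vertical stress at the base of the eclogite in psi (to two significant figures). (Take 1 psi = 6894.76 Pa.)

220000 psi

marble: 2741 kg/m³ × 9.80665 m/s² × 1740 m = 4.677×10^7 Pa = 6784 psi
gneiss: 2840 kg/m³ × 9.80665 m/s² × 31040 m = 8.645×10^8 Pa = 1.254×10^5 psi
quartzite: 2694 kg/m³ × 9.80665 m/s² × 5250 m = 1.387×10^8 Pa = 20117 psi
eclogite: 3530 kg/m³ × 9.80665 m/s² × 13790 m = 4.774×10^8 Pa = 69237 psi
Total = 6784 + 1.254×10^5 + 20117 + 69237 = 2.2152×10^5 psi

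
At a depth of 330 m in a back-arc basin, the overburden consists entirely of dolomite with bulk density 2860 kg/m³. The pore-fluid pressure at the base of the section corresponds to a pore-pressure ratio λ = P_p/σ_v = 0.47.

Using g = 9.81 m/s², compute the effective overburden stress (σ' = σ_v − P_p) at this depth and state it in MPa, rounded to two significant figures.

Overburden (lithostatic) stress σ_v:
dolomite: 2860 kg/m³ × 9.81 m/s² × 330 m = 9.259×10^6 Pa = 9.259 MPa
Pore pressure P_p = λ·σ_v = 0.47 × 9.259 MPa = 4.352 MPa
Effective stress σ' = σ_v − P_p = 9.259 − 4.352 = 4.9071 MPa

4.9 MPa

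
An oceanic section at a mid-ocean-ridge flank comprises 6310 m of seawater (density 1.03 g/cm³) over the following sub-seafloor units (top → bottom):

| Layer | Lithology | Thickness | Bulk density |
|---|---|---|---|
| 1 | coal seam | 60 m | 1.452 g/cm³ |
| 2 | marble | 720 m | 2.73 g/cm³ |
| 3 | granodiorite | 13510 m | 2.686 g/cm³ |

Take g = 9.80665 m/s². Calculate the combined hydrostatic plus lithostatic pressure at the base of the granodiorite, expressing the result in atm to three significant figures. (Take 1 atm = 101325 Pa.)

seawater: 1030 kg/m³ × 9.80665 m/s² × 6310 m = 6.374×10^7 Pa = 629.0 atm
coal seam: 1452 kg/m³ × 9.80665 m/s² × 60 m = 8.544×10^5 Pa = 8.432 atm
marble: 2730 kg/m³ × 9.80665 m/s² × 720 m = 1.928×10^7 Pa = 190.2 atm
granodiorite: 2686 kg/m³ × 9.80665 m/s² × 13510 m = 3.559×10^8 Pa = 3512 atm
Total = 629.0 + 8.432 + 190.2 + 3512 = 4339.8 atm

4340 atm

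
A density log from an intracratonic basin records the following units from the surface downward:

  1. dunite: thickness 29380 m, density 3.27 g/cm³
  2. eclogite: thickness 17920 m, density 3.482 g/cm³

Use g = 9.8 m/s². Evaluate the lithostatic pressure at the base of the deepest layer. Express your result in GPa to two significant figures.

1.6 GPa

dunite: 3270 kg/m³ × 9.8 m/s² × 29380 m = 9.415×10^8 Pa = 0.9415 GPa
eclogite: 3482 kg/m³ × 9.8 m/s² × 17920 m = 6.115×10^8 Pa = 0.6115 GPa
Total = 0.9415 + 0.6115 = 1.5530 GPa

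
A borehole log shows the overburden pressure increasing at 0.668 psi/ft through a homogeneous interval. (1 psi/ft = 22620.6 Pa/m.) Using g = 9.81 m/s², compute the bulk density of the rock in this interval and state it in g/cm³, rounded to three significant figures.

1.54 g/cm³

ρ = (dP/dz)/g = 0.668 psi/ft / 9.81 m/s² = 15111 Pa/m / 9.81 m/s² = 1540.3 kg/m³
= 1.540 g/cm³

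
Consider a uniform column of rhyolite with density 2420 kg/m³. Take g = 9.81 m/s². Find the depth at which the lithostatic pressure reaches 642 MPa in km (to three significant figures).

27.0 km

h = P/(ρg) = 642 MPa / (2420 kg/m³ × 9.81 m/s²) = 6.420×10^8 Pa / 23740 Pa/m = 27043 m
= 27.043 km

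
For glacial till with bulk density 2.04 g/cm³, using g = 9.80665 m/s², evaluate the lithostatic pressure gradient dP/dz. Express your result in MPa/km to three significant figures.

dP/dz = ρg = 2040 kg/m³ × 9.80665 m/s² = 20006 Pa/m
= 20006 Pa/m × (1 MPa/km / 1000.0 Pa/m) = 20.006 MPa/km

20.0 MPa/km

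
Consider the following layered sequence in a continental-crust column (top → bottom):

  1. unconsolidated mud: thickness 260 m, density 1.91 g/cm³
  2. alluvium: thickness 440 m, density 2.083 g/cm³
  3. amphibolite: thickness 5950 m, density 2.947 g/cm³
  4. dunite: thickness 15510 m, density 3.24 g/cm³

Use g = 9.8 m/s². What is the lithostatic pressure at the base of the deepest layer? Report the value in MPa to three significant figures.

678 MPa

unconsolidated mud: 1910 kg/m³ × 9.8 m/s² × 260 m = 4.867×10^6 Pa = 4.867 MPa
alluvium: 2083 kg/m³ × 9.8 m/s² × 440 m = 8.982×10^6 Pa = 8.982 MPa
amphibolite: 2947 kg/m³ × 9.8 m/s² × 5950 m = 1.718×10^8 Pa = 171.8 MPa
dunite: 3240 kg/m³ × 9.8 m/s² × 15510 m = 4.925×10^8 Pa = 492.5 MPa
Total = 4.867 + 8.982 + 171.8 + 492.5 = 678.16 MPa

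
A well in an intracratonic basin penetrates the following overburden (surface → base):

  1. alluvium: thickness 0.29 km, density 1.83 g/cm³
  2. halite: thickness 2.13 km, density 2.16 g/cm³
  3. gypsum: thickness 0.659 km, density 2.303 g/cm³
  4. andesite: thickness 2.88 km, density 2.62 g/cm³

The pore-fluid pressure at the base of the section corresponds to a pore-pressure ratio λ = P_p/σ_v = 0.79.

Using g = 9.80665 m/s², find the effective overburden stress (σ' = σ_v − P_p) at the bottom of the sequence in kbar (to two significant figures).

Overburden (lithostatic) stress σ_v:
alluvium: 1830 kg/m³ × 9.80665 m/s² × 290 m = 5.204×10^6 Pa = 5.204 MPa
halite: 2160 kg/m³ × 9.80665 m/s² × 2130 m = 4.512×10^7 Pa = 45.12 MPa
gypsum: 2303 kg/m³ × 9.80665 m/s² × 659 m = 1.488×10^7 Pa = 14.88 MPa
andesite: 2620 kg/m³ × 9.80665 m/s² × 2880 m = 7.400×10^7 Pa = 74.00 MPa
Total = 5.204 + 45.12 + 14.88 + 74.00 = 139.20 MPa
Pore pressure P_p = λ·σ_v = 0.79 × 139.2 MPa = 110.0 MPa
Effective stress σ' = σ_v − P_p = 139.2 − 110.0 = 29.233 MPa = 0.29233 kbar

0.29 kbar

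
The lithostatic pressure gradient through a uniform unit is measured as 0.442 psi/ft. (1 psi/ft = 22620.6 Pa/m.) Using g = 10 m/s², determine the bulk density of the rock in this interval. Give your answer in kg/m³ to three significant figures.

ρ = (dP/dz)/g = 0.442 psi/ft / 10 m/s² = 9998.3 Pa/m / 10 m/s² = 999.83 kg/m³

1000 kg/m³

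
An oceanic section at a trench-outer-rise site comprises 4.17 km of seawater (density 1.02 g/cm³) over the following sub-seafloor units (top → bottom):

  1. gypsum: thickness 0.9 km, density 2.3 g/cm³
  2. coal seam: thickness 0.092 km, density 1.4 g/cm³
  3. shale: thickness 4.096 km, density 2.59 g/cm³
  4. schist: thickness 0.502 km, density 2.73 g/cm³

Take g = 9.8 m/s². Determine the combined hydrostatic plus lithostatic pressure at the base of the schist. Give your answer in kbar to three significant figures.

1.81 kbar

seawater: 1020 kg/m³ × 9.8 m/s² × 4170 m = 4.168×10^7 Pa = 0.4168 kbar
gypsum: 2300 kg/m³ × 9.8 m/s² × 900 m = 2.029×10^7 Pa = 0.2029 kbar
coal seam: 1400 kg/m³ × 9.8 m/s² × 92 m = 1.262×10^6 Pa = 0.01262 kbar
shale: 2590 kg/m³ × 9.8 m/s² × 4096 m = 1.040×10^8 Pa = 1.040 kbar
schist: 2730 kg/m³ × 9.8 m/s² × 502 m = 1.343×10^7 Pa = 0.1343 kbar
Total = 0.4168 + 0.2029 + 0.01262 + 1.040 + 0.1343 = 1.8063 kbar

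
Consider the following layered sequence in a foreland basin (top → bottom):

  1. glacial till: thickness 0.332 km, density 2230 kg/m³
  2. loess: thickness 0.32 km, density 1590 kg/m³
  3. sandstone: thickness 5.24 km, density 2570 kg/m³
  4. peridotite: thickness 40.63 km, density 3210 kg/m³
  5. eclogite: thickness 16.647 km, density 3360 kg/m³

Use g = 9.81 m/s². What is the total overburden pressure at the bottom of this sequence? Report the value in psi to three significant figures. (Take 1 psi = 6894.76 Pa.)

glacial till: 2230 kg/m³ × 9.81 m/s² × 332 m = 7.263×10^6 Pa = 1053 psi
loess: 1590 kg/m³ × 9.81 m/s² × 320 m = 4.991×10^6 Pa = 723.9 psi
sandstone: 2570 kg/m³ × 9.81 m/s² × 5240 m = 1.321×10^8 Pa = 19161 psi
peridotite: 3210 kg/m³ × 9.81 m/s² × 40630 m = 1.279×10^9 Pa = 1.856×10^5 psi
eclogite: 3360 kg/m³ × 9.81 m/s² × 16647 m = 5.487×10^8 Pa = 79584 psi
Total = 1053 + 723.9 + 19161 + 1.856×10^5 + 79584 = 2.8609×10^5 psi

286000 psi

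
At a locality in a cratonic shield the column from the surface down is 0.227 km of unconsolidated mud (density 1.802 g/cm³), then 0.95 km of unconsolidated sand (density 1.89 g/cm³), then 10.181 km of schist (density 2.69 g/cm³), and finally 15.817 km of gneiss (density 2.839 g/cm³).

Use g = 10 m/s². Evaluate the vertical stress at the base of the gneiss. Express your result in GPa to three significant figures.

unconsolidated mud: 1802 kg/m³ × 10 m/s² × 227 m = 4.091×10^6 Pa = 4.091×10^-3 GPa
unconsolidated sand: 1890 kg/m³ × 10 m/s² × 950 m = 1.796×10^7 Pa = 0.01795 GPa
schist: 2690 kg/m³ × 10 m/s² × 10181 m = 2.739×10^8 Pa = 0.2739 GPa
gneiss: 2839 kg/m³ × 10 m/s² × 15817 m = 4.490×10^8 Pa = 0.4490 GPa
Total = 4.091×10^-3 + 0.01795 + 0.2739 + 0.4490 = 0.74496 GPa

0.745 GPa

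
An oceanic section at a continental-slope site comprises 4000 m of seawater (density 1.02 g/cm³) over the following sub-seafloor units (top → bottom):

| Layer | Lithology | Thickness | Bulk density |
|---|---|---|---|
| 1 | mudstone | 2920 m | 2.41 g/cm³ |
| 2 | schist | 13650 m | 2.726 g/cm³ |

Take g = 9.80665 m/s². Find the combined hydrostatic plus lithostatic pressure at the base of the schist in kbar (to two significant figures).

seawater: 1020 kg/m³ × 9.80665 m/s² × 4000 m = 4.001×10^7 Pa = 0.4001 kbar
mudstone: 2410 kg/m³ × 9.80665 m/s² × 2920 m = 6.901×10^7 Pa = 0.6901 kbar
schist: 2726 kg/m³ × 9.80665 m/s² × 13650 m = 3.649×10^8 Pa = 3.649 kbar
Total = 0.4001 + 0.6901 + 3.649 = 4.7393 kbar

4.7 kbar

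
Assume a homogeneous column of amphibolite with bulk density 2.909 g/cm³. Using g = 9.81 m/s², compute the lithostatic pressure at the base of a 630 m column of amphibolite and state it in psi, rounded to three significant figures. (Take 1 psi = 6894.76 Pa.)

amphibolite: 2909 kg/m³ × 9.81 m/s² × 630 m = 1.798×10^7 Pa = 2608 psi

2610 psi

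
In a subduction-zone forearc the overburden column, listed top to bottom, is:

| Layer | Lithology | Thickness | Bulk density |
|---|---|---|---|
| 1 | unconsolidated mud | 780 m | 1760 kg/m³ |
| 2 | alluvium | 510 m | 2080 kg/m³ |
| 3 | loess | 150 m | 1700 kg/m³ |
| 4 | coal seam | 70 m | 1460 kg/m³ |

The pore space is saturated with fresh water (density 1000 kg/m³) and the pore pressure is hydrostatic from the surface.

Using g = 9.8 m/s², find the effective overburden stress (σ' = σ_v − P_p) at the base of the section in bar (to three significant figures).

126 bar

Overburden (lithostatic) stress σ_v:
unconsolidated mud: 1760 kg/m³ × 9.8 m/s² × 780 m = 1.345×10^7 Pa = 13.45 MPa
alluvium: 2080 kg/m³ × 9.8 m/s² × 510 m = 1.040×10^7 Pa = 10.40 MPa
loess: 1700 kg/m³ × 9.8 m/s² × 150 m = 2.499×10^6 Pa = 2.499 MPa
coal seam: 1460 kg/m³ × 9.8 m/s² × 70 m = 1.002×10^6 Pa = 1.002 MPa
Total = 13.45 + 10.40 + 2.499 + 1.002 = 27.350 MPa
Pore pressure P_p = 1000 kg/m³ × 9.8 m/s² × 1510 m = 1.480×10^7 Pa = 14.80 MPa
Effective stress σ' = σ_v − P_p = 27.35 − 14.80 = 12.552 MPa = 125.52 bar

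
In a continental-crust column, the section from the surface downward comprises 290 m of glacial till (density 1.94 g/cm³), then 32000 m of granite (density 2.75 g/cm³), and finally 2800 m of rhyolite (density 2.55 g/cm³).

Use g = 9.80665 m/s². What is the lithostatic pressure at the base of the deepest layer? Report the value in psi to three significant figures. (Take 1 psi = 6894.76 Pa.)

136000 psi

glacial till: 1940 kg/m³ × 9.80665 m/s² × 290 m = 5.517×10^6 Pa = 800.2 psi
granite: 2750 kg/m³ × 9.80665 m/s² × 32000 m = 8.630×10^8 Pa = 1.252×10^5 psi
rhyolite: 2550 kg/m³ × 9.80665 m/s² × 2800 m = 7.002×10^7 Pa = 10155 psi
Total = 800.2 + 1.252×10^5 + 10155 = 1.3612×10^5 psi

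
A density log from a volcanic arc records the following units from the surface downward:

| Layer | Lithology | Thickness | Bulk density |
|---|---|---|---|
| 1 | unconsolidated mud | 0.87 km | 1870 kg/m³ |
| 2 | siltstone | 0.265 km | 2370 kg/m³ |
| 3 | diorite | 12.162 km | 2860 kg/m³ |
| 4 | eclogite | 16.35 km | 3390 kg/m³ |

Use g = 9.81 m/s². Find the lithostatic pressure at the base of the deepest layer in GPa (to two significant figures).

0.91 GPa

unconsolidated mud: 1870 kg/m³ × 9.81 m/s² × 870 m = 1.596×10^7 Pa = 0.01596 GPa
siltstone: 2370 kg/m³ × 9.81 m/s² × 265 m = 6.161×10^6 Pa = 6.161×10^-3 GPa
diorite: 2860 kg/m³ × 9.81 m/s² × 12162 m = 3.412×10^8 Pa = 0.3412 GPa
eclogite: 3390 kg/m³ × 9.81 m/s² × 16350 m = 5.437×10^8 Pa = 0.5437 GPa
Total = 0.01596 + 6.161×10^-3 + 0.3412 + 0.5437 = 0.90708 GPa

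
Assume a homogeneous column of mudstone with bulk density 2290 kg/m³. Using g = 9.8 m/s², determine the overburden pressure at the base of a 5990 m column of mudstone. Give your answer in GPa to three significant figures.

0.134 GPa

mudstone: 2290 kg/m³ × 9.8 m/s² × 5990 m = 1.344×10^8 Pa = 0.1344 GPa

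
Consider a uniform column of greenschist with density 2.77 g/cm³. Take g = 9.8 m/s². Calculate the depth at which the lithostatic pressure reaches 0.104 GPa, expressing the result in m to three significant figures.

h = P/(ρg) = 0.104 GPa / (2770 kg/m³ × 9.8 m/s²) = 1.040×10^8 Pa / 27146 Pa/m = 3831.1 m

3830 m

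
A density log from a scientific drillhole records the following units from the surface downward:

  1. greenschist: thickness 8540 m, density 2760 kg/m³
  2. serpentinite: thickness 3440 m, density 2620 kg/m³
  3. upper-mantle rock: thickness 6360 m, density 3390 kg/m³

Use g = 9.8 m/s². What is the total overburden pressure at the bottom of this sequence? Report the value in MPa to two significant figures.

530 MPa

greenschist: 2760 kg/m³ × 9.8 m/s² × 8540 m = 2.310×10^8 Pa = 231.0 MPa
serpentinite: 2620 kg/m³ × 9.8 m/s² × 3440 m = 8.833×10^7 Pa = 88.33 MPa
upper-mantle rock: 3390 kg/m³ × 9.8 m/s² × 6360 m = 2.113×10^8 Pa = 211.3 MPa
Total = 231.0 + 88.33 + 211.3 = 530.61 MPa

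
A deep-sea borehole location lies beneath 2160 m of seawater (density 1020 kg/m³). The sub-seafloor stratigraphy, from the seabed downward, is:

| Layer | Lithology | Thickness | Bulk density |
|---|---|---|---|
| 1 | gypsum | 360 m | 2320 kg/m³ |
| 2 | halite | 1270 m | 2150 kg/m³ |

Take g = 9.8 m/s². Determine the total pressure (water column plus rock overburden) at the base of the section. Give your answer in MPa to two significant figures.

57 MPa

seawater: 1020 kg/m³ × 9.8 m/s² × 2160 m = 2.159×10^7 Pa = 21.59 MPa
gypsum: 2320 kg/m³ × 9.8 m/s² × 360 m = 8.185×10^6 Pa = 8.185 MPa
halite: 2150 kg/m³ × 9.8 m/s² × 1270 m = 2.676×10^7 Pa = 26.76 MPa
Total = 21.59 + 8.185 + 26.76 = 56.535 MPa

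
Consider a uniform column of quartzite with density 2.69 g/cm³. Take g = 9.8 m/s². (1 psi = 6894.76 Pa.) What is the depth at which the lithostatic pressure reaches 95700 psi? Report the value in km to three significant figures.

25.0 km

h = P/(ρg) = 95700 psi / (2690 kg/m³ × 9.8 m/s²) = 6.598×10^8 Pa / 26362 Pa/m = 25030 m
= 25.030 km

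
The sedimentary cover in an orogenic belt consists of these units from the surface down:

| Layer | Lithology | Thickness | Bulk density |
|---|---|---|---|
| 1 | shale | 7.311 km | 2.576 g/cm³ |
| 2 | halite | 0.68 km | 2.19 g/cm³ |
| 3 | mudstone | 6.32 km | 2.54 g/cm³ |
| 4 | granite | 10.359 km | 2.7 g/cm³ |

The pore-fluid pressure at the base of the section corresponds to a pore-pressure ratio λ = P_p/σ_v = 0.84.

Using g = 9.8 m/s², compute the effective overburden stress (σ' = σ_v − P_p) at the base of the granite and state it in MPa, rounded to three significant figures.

Overburden (lithostatic) stress σ_v:
shale: 2576 kg/m³ × 9.8 m/s² × 7311 m = 1.846×10^8 Pa = 184.6 MPa
halite: 2190 kg/m³ × 9.8 m/s² × 680 m = 1.459×10^7 Pa = 14.59 MPa
mudstone: 2540 kg/m³ × 9.8 m/s² × 6320 m = 1.573×10^8 Pa = 157.3 MPa
granite: 2700 kg/m³ × 9.8 m/s² × 10359 m = 2.741×10^8 Pa = 274.1 MPa
Total = 184.6 + 14.59 + 157.3 + 274.1 = 630.58 MPa
Pore pressure P_p = λ·σ_v = 0.84 × 630.6 MPa = 529.7 MPa
Effective stress σ' = σ_v − P_p = 630.6 − 529.7 = 100.89 MPa

101 MPa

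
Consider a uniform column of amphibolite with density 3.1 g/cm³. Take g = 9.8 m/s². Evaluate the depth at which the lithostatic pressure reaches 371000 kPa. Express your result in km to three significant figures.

12.2 km

h = P/(ρg) = 371000 kPa / (3100 kg/m³ × 9.8 m/s²) = 3.710×10^8 Pa / 30380 Pa/m = 12212 m
= 12.212 km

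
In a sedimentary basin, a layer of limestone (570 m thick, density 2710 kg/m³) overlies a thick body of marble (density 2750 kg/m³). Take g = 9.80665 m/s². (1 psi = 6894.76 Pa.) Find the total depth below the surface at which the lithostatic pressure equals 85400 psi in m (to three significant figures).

21800 m

Pressure at base of upper layers: 2710×9.80665×570 = 1.515×10^7 Pa = 2197 psi
Remaining pressure to be supplied by marble: 5.888×10^8 − 1.515×10^7 = 5.737×10^8 Pa
Additional depth in marble = 5.737×10^8 Pa / (2750 kg/m³ × 9.80665 m/s²) = 21272 m
Total depth = 570 m + 21272 m = 21842 m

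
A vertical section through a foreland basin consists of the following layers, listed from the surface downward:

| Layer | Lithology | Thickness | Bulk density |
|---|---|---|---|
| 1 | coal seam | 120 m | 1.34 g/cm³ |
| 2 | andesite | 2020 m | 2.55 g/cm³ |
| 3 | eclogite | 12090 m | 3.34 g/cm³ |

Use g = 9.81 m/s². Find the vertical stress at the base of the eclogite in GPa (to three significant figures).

coal seam: 1340 kg/m³ × 9.81 m/s² × 120 m = 1.577×10^6 Pa = 1.577×10^-3 GPa
andesite: 2550 kg/m³ × 9.81 m/s² × 2020 m = 5.053×10^7 Pa = 0.05053 GPa
eclogite: 3340 kg/m³ × 9.81 m/s² × 12090 m = 3.961×10^8 Pa = 0.3961 GPa
Total = 1.577×10^-3 + 0.05053 + 0.3961 = 0.44824 GPa

0.448 GPa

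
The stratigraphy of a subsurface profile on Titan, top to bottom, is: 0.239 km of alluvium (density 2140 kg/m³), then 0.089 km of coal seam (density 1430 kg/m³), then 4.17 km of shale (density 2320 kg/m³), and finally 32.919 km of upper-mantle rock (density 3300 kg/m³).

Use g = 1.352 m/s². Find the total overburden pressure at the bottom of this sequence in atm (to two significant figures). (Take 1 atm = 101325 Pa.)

alluvium: 2140 kg/m³ × 1.352 m/s² × 239 m = 6.915×10^5 Pa = 6.825 atm
coal seam: 1430 kg/m³ × 1.352 m/s² × 89 m = 1.721×10^5 Pa = 1.698 atm
shale: 2320 kg/m³ × 1.352 m/s² × 4170 m = 1.308×10^7 Pa = 129.1 atm
upper-mantle rock: 3300 kg/m³ × 1.352 m/s² × 32919 m = 1.469×10^8 Pa = 1450 atm
Total = 6.825 + 1.698 + 129.1 + 1450 = 1587.1 atm

1600 atm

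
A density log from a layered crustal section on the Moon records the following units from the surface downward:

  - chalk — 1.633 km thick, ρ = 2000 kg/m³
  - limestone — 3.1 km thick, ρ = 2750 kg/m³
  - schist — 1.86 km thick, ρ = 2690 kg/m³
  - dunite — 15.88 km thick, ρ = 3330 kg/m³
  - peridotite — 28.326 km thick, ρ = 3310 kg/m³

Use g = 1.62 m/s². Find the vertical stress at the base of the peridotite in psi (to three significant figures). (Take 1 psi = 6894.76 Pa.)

38400 psi

chalk: 2000 kg/m³ × 1.62 m/s² × 1633 m = 5.291×10^6 Pa = 767.4 psi
limestone: 2750 kg/m³ × 1.62 m/s² × 3100 m = 1.381×10^7 Pa = 2003 psi
schist: 2690 kg/m³ × 1.62 m/s² × 1860 m = 8.106×10^6 Pa = 1176 psi
dunite: 3330 kg/m³ × 1.62 m/s² × 15880 m = 8.567×10^7 Pa = 12425 psi
peridotite: 3310 kg/m³ × 1.62 m/s² × 28326 m = 1.519×10^8 Pa = 22030 psi
Total = 767.4 + 2003 + 1176 + 12425 + 22030 = 38401 psi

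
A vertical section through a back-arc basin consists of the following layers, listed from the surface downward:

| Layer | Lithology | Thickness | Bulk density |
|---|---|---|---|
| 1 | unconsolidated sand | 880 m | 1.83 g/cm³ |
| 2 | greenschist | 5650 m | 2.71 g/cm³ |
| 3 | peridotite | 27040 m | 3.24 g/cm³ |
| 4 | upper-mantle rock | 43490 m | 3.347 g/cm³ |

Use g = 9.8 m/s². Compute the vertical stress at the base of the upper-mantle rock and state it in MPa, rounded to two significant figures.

2500 MPa

unconsolidated sand: 1830 kg/m³ × 9.8 m/s² × 880 m = 1.578×10^7 Pa = 15.78 MPa
greenschist: 2710 kg/m³ × 9.8 m/s² × 5650 m = 1.501×10^8 Pa = 150.1 MPa
peridotite: 3240 kg/m³ × 9.8 m/s² × 27040 m = 8.586×10^8 Pa = 858.6 MPa
upper-mantle rock: 3347 kg/m³ × 9.8 m/s² × 43490 m = 1.426×10^9 Pa = 1426 MPa
Total = 15.78 + 150.1 + 858.6 + 1426 = 2450.9 MPa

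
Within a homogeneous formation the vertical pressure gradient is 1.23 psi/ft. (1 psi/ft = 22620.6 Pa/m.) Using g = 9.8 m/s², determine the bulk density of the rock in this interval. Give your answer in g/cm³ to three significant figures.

2.84 g/cm³

ρ = (dP/dz)/g = 1.23 psi/ft / 9.8 m/s² = 27823 Pa/m / 9.8 m/s² = 2839.1 kg/m³
= 2.839 g/cm³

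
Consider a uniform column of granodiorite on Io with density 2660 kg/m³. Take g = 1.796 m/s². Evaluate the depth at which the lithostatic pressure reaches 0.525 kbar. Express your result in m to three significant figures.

h = P/(ρg) = 0.525 kbar / (2660 kg/m³ × 1.796 m/s²) = 5.250×10^7 Pa / 4777.4 Pa/m = 10989 m

11000 m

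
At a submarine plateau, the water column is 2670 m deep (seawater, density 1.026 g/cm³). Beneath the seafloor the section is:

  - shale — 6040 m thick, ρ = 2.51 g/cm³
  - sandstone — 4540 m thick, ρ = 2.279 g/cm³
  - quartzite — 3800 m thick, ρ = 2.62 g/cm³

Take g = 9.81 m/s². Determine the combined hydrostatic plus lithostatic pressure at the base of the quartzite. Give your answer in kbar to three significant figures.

seawater: 1026 kg/m³ × 9.81 m/s² × 2670 m = 2.687×10^7 Pa = 0.2687 kbar
shale: 2510 kg/m³ × 9.81 m/s² × 6040 m = 1.487×10^8 Pa = 1.487 kbar
sandstone: 2279 kg/m³ × 9.81 m/s² × 4540 m = 1.015×10^8 Pa = 1.015 kbar
quartzite: 2620 kg/m³ × 9.81 m/s² × 3800 m = 9.767×10^7 Pa = 0.9767 kbar
Total = 0.2687 + 1.487 + 1.015 + 0.9767 = 3.7477 kbar

3.75 kbar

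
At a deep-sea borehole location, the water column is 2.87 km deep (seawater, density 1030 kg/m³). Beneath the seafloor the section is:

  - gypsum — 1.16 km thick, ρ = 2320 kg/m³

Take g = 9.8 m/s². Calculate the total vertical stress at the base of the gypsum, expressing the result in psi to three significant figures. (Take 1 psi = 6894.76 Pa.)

8030 psi

seawater: 1030 kg/m³ × 9.8 m/s² × 2870 m = 2.897×10^7 Pa = 4202 psi
gypsum: 2320 kg/m³ × 9.8 m/s² × 1160 m = 2.637×10^7 Pa = 3825 psi
Total = 4202 + 3825 = 8026.9 psi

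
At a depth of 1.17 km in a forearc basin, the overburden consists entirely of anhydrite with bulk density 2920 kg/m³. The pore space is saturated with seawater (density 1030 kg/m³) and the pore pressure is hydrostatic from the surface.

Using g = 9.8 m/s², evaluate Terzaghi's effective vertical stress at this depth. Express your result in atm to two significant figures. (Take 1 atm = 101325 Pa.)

210 atm

Overburden (lithostatic) stress σ_v:
anhydrite: 2920 kg/m³ × 9.8 m/s² × 1170 m = 3.348×10^7 Pa = 33.48 MPa
Pore pressure P_p = 1030 kg/m³ × 9.8 m/s² × 1170 m = 1.181×10^7 Pa = 11.81 MPa
Effective stress σ' = σ_v − P_p = 33.48 − 11.81 = 21.671 MPa = 213.87 atm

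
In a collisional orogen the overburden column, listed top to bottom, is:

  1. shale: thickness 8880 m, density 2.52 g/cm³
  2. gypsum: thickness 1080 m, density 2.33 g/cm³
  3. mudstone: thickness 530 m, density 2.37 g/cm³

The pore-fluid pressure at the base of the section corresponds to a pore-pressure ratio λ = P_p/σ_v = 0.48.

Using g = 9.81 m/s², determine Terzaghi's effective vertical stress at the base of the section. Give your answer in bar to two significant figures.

1300 bar

Overburden (lithostatic) stress σ_v:
shale: 2520 kg/m³ × 9.81 m/s² × 8880 m = 2.195×10^8 Pa = 219.5 MPa
gypsum: 2330 kg/m³ × 9.81 m/s² × 1080 m = 2.469×10^7 Pa = 24.69 MPa
mudstone: 2370 kg/m³ × 9.81 m/s² × 530 m = 1.232×10^7 Pa = 12.32 MPa
Total = 219.5 + 24.69 + 12.32 = 256.53 MPa
Pore pressure P_p = λ·σ_v = 0.48 × 256.5 MPa = 123.1 MPa
Effective stress σ' = σ_v − P_p = 256.5 − 123.1 = 133.40 MPa = 1334.0 bar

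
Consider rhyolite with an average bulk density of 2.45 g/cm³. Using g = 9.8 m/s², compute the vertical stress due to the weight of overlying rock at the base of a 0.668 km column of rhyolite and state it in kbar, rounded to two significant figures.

rhyolite: 2450 kg/m³ × 9.8 m/s² × 668 m = 1.604×10^7 Pa = 0.1604 kbar

0.16 kbar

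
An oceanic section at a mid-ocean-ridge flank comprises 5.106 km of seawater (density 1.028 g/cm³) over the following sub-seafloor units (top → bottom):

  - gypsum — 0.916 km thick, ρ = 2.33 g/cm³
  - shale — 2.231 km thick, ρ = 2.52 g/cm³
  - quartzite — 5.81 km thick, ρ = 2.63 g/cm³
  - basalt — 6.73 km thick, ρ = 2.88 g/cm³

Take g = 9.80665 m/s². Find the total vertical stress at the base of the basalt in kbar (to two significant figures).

seawater: 1028 kg/m³ × 9.80665 m/s² × 5106 m = 5.147×10^7 Pa = 0.5147 kbar
gypsum: 2330 kg/m³ × 9.80665 m/s² × 916 m = 2.093×10^7 Pa = 0.2093 kbar
shale: 2520 kg/m³ × 9.80665 m/s² × 2231 m = 5.513×10^7 Pa = 0.5513 kbar
quartzite: 2630 kg/m³ × 9.80665 m/s² × 5810 m = 1.498×10^8 Pa = 1.498 kbar
basalt: 2880 kg/m³ × 9.80665 m/s² × 6730 m = 1.901×10^8 Pa = 1.901 kbar
Total = 0.5147 + 0.2093 + 0.5513 + 1.498 + 1.901 = 4.6746 kbar

4.7 kbar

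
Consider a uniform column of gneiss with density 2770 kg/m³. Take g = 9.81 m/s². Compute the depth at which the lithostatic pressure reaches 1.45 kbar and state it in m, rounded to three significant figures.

h = P/(ρg) = 1.45 kbar / (2770 kg/m³ × 9.81 m/s²) = 1.450×10^8 Pa / 27174 Pa/m = 5336.0 m

5340 m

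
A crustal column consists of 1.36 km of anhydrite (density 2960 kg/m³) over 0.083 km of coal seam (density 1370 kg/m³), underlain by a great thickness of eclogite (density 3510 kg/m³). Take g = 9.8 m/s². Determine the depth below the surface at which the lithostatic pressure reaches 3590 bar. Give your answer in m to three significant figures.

10700 m

Pressure at base of upper layers: 2960×9.8×1360 + 1370×9.8×83 = 4.057×10^7 Pa = 405.7 bar
Remaining pressure to be supplied by eclogite: 3.590×10^8 − 4.057×10^7 = 3.184×10^8 Pa
Additional depth in eclogite = 3.184×10^8 Pa / (3510 kg/m³ × 9.8 m/s²) = 9257.4 m
Total depth = 1443 m + 9257.4 m = 10700 m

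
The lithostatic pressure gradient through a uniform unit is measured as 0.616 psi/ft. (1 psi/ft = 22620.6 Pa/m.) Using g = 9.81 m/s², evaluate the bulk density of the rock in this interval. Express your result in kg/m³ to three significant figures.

1420 kg/m³

ρ = (dP/dz)/g = 0.616 psi/ft / 9.81 m/s² = 13934 Pa/m / 9.81 m/s² = 1420.4 kg/m³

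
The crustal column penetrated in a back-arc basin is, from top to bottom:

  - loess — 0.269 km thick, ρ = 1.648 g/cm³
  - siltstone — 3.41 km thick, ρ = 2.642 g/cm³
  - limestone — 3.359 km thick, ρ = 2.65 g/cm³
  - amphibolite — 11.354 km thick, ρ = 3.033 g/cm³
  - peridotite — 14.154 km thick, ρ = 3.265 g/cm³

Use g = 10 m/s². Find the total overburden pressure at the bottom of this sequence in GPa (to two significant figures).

0.99 GPa

loess: 1648 kg/m³ × 10 m/s² × 269 m = 4.433×10^6 Pa = 4.433×10^-3 GPa
siltstone: 2642 kg/m³ × 10 m/s² × 3410 m = 9.009×10^7 Pa = 0.09009 GPa
limestone: 2650 kg/m³ × 10 m/s² × 3359 m = 8.901×10^7 Pa = 0.08901 GPa
amphibolite: 3033 kg/m³ × 10 m/s² × 11354 m = 3.444×10^8 Pa = 0.3444 GPa
peridotite: 3265 kg/m³ × 10 m/s² × 14154 m = 4.621×10^8 Pa = 0.4621 GPa
Total = 4.433×10^-3 + 0.09009 + 0.08901 + 0.3444 + 0.4621 = 0.99003 GPa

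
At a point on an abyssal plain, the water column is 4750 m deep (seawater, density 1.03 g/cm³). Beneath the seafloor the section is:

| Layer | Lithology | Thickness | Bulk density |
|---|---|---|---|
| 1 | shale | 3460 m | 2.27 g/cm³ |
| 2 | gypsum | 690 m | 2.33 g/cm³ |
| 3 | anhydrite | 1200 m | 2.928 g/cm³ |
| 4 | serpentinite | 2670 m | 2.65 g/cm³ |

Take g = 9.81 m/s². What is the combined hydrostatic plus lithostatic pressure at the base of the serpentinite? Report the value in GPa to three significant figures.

0.245 GPa

seawater: 1030 kg/m³ × 9.81 m/s² × 4750 m = 4.800×10^7 Pa = 0.04800 GPa
shale: 2270 kg/m³ × 9.81 m/s² × 3460 m = 7.705×10^7 Pa = 0.07705 GPa
gypsum: 2330 kg/m³ × 9.81 m/s² × 690 m = 1.577×10^7 Pa = 0.01577 GPa
anhydrite: 2928 kg/m³ × 9.81 m/s² × 1200 m = 3.447×10^7 Pa = 0.03447 GPa
serpentinite: 2650 kg/m³ × 9.81 m/s² × 2670 m = 6.941×10^7 Pa = 0.06941 GPa
Total = 0.04800 + 0.07705 + 0.01577 + 0.03447 + 0.06941 = 0.24470 GPa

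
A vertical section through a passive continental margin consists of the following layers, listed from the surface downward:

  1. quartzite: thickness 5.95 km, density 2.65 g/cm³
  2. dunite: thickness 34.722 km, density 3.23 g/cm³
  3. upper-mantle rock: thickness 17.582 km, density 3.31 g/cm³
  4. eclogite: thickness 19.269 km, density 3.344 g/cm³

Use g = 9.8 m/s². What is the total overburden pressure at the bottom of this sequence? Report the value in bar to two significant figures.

25000 bar

quartzite: 2650 kg/m³ × 9.8 m/s² × 5950 m = 1.545×10^8 Pa = 1545 bar
dunite: 3230 kg/m³ × 9.8 m/s² × 34722 m = 1.099×10^9 Pa = 10991 bar
upper-mantle rock: 3310 kg/m³ × 9.8 m/s² × 17582 m = 5.703×10^8 Pa = 5703 bar
eclogite: 3344 kg/m³ × 9.8 m/s² × 19269 m = 6.315×10^8 Pa = 6315 bar
Total = 1545 + 10991 + 5703 + 6315 = 24554 bar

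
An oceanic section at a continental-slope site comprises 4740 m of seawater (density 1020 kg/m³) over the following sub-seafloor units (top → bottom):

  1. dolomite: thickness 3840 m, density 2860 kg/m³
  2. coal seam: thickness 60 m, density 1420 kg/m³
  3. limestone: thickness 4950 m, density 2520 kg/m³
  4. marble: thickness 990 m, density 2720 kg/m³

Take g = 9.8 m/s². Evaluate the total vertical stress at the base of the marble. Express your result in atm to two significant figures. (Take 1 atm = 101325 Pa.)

3000 atm

seawater: 1020 kg/m³ × 9.8 m/s² × 4740 m = 4.738×10^7 Pa = 467.6 atm
dolomite: 2860 kg/m³ × 9.8 m/s² × 3840 m = 1.076×10^8 Pa = 1062 atm
coal seam: 1420 kg/m³ × 9.8 m/s² × 60 m = 8.350×10^5 Pa = 8.240 atm
limestone: 2520 kg/m³ × 9.8 m/s² × 4950 m = 1.222×10^8 Pa = 1206 atm
marble: 2720 kg/m³ × 9.8 m/s² × 990 m = 2.639×10^7 Pa = 260.4 atm
Total = 467.6 + 1062 + 8.240 + 1206 + 260.4 = 3005.0 atm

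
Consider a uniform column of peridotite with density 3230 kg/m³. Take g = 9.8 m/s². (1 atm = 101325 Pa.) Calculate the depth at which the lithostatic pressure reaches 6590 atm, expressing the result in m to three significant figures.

h = P/(ρg) = 6590 atm / (3230 kg/m³ × 9.8 m/s²) = 6.677×10^8 Pa / 31654 Pa/m = 21095 m

21100 m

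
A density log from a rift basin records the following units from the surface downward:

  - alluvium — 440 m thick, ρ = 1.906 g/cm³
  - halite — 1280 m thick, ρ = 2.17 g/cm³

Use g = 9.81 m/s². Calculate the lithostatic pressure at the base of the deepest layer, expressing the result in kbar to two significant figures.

0.35 kbar

alluvium: 1906 kg/m³ × 9.81 m/s² × 440 m = 8.227×10^6 Pa = 0.08227 kbar
halite: 2170 kg/m³ × 9.81 m/s² × 1280 m = 2.725×10^7 Pa = 0.2725 kbar
Total = 0.08227 + 0.2725 = 0.35475 kbar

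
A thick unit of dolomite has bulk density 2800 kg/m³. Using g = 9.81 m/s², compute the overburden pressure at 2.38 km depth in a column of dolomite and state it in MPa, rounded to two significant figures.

dolomite: 2800 kg/m³ × 9.81 m/s² × 2380 m = 6.537×10^7 Pa = 65.37 MPa

65 MPa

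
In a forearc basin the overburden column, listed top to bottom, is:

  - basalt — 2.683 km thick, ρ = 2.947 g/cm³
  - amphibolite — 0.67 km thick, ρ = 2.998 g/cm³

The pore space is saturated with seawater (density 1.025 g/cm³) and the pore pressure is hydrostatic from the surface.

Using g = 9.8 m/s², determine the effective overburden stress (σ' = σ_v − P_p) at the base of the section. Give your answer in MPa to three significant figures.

Overburden (lithostatic) stress σ_v:
basalt: 2947 kg/m³ × 9.8 m/s² × 2683 m = 7.749×10^7 Pa = 77.49 MPa
amphibolite: 2998 kg/m³ × 9.8 m/s² × 670 m = 1.968×10^7 Pa = 19.68 MPa
Total = 77.49 + 19.68 = 97.172 MPa
Pore pressure P_p = 1025 kg/m³ × 9.8 m/s² × 3353 m = 3.368×10^7 Pa = 33.68 MPa
Effective stress σ' = σ_v − P_p = 97.17 − 33.68 = 63.491 MPa

63.5 MPa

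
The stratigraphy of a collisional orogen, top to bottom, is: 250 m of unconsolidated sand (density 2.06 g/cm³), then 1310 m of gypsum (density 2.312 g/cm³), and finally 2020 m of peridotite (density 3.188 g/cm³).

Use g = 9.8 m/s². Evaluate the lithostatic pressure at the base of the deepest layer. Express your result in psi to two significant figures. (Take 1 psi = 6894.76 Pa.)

14000 psi

unconsolidated sand: 2060 kg/m³ × 9.8 m/s² × 250 m = 5.047×10^6 Pa = 732.0 psi
gypsum: 2312 kg/m³ × 9.8 m/s² × 1310 m = 2.968×10^7 Pa = 4305 psi
peridotite: 3188 kg/m³ × 9.8 m/s² × 2020 m = 6.311×10^7 Pa = 9153 psi
Total = 732.0 + 4305 + 9153 = 14190 psi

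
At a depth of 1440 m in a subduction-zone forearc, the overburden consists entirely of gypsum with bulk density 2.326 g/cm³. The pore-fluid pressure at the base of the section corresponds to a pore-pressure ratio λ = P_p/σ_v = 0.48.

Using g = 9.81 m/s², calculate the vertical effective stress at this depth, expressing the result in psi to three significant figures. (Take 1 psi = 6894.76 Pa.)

2480 psi

Overburden (lithostatic) stress σ_v:
gypsum: 2326 kg/m³ × 9.81 m/s² × 1440 m = 3.286×10^7 Pa = 32.86 MPa
Pore pressure P_p = λ·σ_v = 0.48 × 32.86 MPa = 15.77 MPa
Effective stress σ' = σ_v − P_p = 32.86 − 15.77 = 17.086 MPa = 2478.1 psi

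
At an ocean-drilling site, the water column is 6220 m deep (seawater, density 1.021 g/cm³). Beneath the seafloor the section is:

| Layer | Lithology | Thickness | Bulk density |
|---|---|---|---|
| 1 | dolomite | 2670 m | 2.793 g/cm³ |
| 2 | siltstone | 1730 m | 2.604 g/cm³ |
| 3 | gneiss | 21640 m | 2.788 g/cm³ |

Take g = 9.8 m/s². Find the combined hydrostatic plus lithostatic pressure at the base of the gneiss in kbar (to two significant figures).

seawater: 1021 kg/m³ × 9.8 m/s² × 6220 m = 6.224×10^7 Pa = 0.6224 kbar
dolomite: 2793 kg/m³ × 9.8 m/s² × 2670 m = 7.308×10^7 Pa = 0.7308 kbar
siltstone: 2604 kg/m³ × 9.8 m/s² × 1730 m = 4.415×10^7 Pa = 0.4415 kbar
gneiss: 2788 kg/m³ × 9.8 m/s² × 21640 m = 5.913×10^8 Pa = 5.913 kbar
Total = 0.6224 + 0.7308 + 0.4415 + 5.913 = 7.7072 kbar

7.7 kbar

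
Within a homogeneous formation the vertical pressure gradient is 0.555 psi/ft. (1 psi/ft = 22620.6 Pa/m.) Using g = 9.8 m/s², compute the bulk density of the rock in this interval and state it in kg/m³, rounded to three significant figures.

1280 kg/m³

ρ = (dP/dz)/g = 0.555 psi/ft / 9.8 m/s² = 12554 Pa/m / 9.8 m/s² = 1281.1 kg/m³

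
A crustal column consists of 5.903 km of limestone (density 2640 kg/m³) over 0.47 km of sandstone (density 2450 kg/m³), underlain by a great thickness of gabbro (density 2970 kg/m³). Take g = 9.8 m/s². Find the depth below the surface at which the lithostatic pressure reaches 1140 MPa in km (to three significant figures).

Pressure at base of upper layers: 2640×9.8×5903 + 2450×9.8×470 = 1.640×10^8 Pa = 164.0 MPa
Remaining pressure to be supplied by gabbro: 1.140×10^9 − 1.640×10^8 = 9.760×10^8 Pa
Additional depth in gabbro = 9.760×10^8 Pa / (2970 kg/m³ × 9.8 m/s²) = 33532 m
Total depth = 6373 m + 33532 m = 39905 m
= 39.905 km

39.9 km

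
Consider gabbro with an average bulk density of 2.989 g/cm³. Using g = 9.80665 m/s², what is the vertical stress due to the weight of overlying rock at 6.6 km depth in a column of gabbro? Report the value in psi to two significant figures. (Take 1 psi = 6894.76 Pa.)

28000 psi

gabbro: 2989 kg/m³ × 9.80665 m/s² × 6600 m = 1.935×10^8 Pa = 28059 psi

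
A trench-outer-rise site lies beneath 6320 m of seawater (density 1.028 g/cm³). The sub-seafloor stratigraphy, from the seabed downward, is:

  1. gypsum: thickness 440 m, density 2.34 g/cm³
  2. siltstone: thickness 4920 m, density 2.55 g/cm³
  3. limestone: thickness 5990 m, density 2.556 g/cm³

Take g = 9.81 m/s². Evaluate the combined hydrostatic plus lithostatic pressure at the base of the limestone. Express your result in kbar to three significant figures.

seawater: 1028 kg/m³ × 9.81 m/s² × 6320 m = 6.374×10^7 Pa = 0.6374 kbar
gypsum: 2340 kg/m³ × 9.81 m/s² × 440 m = 1.010×10^7 Pa = 0.1010 kbar
siltstone: 2550 kg/m³ × 9.81 m/s² × 4920 m = 1.231×10^8 Pa = 1.231 kbar
limestone: 2556 kg/m³ × 9.81 m/s² × 5990 m = 1.502×10^8 Pa = 1.502 kbar
Total = 0.6374 + 0.1010 + 1.231 + 1.502 = 3.4711 kbar

3.47 kbar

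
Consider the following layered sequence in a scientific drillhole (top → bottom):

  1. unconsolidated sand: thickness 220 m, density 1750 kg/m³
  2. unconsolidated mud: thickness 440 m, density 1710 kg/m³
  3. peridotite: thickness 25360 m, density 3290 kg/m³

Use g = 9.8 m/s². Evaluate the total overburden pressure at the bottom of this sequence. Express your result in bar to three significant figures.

unconsolidated sand: 1750 kg/m³ × 9.8 m/s² × 220 m = 3.773×10^6 Pa = 37.73 bar
unconsolidated mud: 1710 kg/m³ × 9.8 m/s² × 440 m = 7.374×10^6 Pa = 73.74 bar
peridotite: 3290 kg/m³ × 9.8 m/s² × 25360 m = 8.177×10^8 Pa = 8177 bar
Total = 37.73 + 73.74 + 8177 = 8288.0 bar

8290 bar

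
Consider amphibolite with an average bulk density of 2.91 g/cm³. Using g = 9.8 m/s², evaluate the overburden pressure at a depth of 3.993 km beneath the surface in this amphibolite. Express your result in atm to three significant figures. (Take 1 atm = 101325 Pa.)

amphibolite: 2910 kg/m³ × 9.8 m/s² × 3993 m = 1.139×10^8 Pa = 1124 atm

1120 atm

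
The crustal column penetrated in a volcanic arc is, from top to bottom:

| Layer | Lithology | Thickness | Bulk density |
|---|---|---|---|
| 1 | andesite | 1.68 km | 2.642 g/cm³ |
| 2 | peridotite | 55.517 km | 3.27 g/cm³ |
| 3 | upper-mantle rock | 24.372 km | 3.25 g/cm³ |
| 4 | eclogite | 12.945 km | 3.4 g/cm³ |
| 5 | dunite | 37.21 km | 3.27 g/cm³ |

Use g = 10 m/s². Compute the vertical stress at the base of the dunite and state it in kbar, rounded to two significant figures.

andesite: 2642 kg/m³ × 10 m/s² × 1680 m = 4.439×10^7 Pa = 0.4439 kbar
peridotite: 3270 kg/m³ × 10 m/s² × 55517 m = 1.815×10^9 Pa = 18.15 kbar
upper-mantle rock: 3250 kg/m³ × 10 m/s² × 24372 m = 7.921×10^8 Pa = 7.921 kbar
eclogite: 3400 kg/m³ × 10 m/s² × 12945 m = 4.401×10^8 Pa = 4.401 kbar
dunite: 3270 kg/m³ × 10 m/s² × 37210 m = 1.217×10^9 Pa = 12.17 kbar
Total = 0.4439 + 18.15 + 7.921 + 4.401 + 12.17 = 43.088 kbar

43 kbar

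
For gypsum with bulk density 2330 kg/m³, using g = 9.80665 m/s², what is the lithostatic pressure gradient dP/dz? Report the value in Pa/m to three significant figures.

dP/dz = ρg = 2330 kg/m³ × 9.80665 m/s² = 22849 Pa/m

22800 Pa/m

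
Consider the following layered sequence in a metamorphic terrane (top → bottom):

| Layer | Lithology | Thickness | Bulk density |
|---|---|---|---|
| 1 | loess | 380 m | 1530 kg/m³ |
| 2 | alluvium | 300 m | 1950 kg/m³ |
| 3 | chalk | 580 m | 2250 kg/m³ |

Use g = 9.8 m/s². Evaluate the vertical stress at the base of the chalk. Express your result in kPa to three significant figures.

loess: 1530 kg/m³ × 9.8 m/s² × 380 m = 5.698×10^6 Pa = 5698 kPa
alluvium: 1950 kg/m³ × 9.8 m/s² × 300 m = 5.733×10^6 Pa = 5733 kPa
chalk: 2250 kg/m³ × 9.8 m/s² × 580 m = 1.279×10^7 Pa = 12789 kPa
Total = 5698 + 5733 + 12789 = 24220 kPa

24200 kPa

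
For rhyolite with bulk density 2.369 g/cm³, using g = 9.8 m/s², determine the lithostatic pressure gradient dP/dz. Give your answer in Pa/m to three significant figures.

dP/dz = ρg = 2369 kg/m³ × 9.8 m/s² = 23216 Pa/m

23200 Pa/m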